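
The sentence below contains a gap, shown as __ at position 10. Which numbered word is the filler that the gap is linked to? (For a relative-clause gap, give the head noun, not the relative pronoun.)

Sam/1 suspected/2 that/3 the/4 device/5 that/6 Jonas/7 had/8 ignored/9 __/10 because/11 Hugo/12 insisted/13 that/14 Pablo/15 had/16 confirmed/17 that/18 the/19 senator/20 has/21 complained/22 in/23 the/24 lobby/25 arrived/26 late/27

5

The gap at 10 is the object of "ignored", inside a relative clause.
The relative pronoun is "that" (word 6); it is bound by the head noun immediately before it.
Its filler is the head noun "device", at word 5.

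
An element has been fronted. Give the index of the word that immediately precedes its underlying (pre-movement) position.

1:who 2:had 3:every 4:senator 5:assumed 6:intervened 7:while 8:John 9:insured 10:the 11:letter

5

The displaced element is "who" (word 1).
It is linked across 1 clause boundary (Ø).
It functions as the subject of "intervened", so the gap sits immediately after word 5 ("assumed").
Base order: Every senator had assumed who intervened while John insured the letter.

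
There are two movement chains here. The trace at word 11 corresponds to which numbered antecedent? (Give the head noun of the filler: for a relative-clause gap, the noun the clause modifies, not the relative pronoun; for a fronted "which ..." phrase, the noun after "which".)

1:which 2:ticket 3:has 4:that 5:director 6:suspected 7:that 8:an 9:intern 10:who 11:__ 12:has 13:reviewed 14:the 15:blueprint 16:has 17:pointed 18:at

The marked gap is inside the relative clause, the subject of "reviewed".
Its filler is the head noun "intern" (via "who"), at word 9.
(The other dependency links word 2 to a gap after word 18.)

9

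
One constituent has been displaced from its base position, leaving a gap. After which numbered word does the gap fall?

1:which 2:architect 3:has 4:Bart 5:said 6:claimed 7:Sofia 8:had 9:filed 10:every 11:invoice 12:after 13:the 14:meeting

The displaced element is "which architect" (word 2).
It is linked across 1 clause boundary (Ø).
It functions as the subject of "claimed", so the gap sits immediately after word 5 ("said").
Base order: Bart has said that which architect claimed Sofia had filed every invoice after the meeting.

5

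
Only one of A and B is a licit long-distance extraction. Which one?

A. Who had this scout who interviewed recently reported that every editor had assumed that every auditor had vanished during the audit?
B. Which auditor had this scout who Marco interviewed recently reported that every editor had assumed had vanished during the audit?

B

In A, the wh-phrase is extracted from inside a complex-NP island (relative clause) (introduced by "who"), which blocks movement.
In B, the extraction path crosses only that-complement boundaries, which are transparent.
So B is grammatical.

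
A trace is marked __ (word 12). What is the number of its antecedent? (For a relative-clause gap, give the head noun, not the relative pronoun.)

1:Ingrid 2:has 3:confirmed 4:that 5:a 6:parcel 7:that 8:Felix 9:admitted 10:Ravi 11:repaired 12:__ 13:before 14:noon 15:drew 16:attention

The gap at 12 is the object of "repaired", inside a relative clause.
The relative pronoun is "that" (word 7); it is bound by the head noun immediately before it.
Its filler is the head noun "parcel", at word 6.

6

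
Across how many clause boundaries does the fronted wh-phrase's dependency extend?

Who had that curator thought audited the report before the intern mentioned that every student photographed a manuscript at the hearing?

"who" is extracted from the subject of "audited".
Boundaries crossed, outermost first: [Ø] — 1 in total.

1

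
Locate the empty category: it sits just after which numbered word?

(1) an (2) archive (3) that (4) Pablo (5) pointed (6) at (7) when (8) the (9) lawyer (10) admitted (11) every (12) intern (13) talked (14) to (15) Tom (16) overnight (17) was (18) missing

6

The displaced element is "an archive" (word 2).
It functions as the object of the preposition "at" of "pointed", so the gap sits immediately after word 6 ("at").
Base order: Pablo pointed at an archive when the lawyer admitted every intern talked to Tom overnight.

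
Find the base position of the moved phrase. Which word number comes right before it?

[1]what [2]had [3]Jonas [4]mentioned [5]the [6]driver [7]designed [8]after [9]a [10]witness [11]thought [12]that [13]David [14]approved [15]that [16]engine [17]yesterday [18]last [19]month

7

The displaced element is "what" (word 1).
It is linked across 1 clause boundary (Ø).
It functions as the direct object of "designed", so the gap sits immediately after word 7 ("designed").
Base order: Jonas had mentioned the driver designed what after a witness thought that David approved that engine yesterday last month.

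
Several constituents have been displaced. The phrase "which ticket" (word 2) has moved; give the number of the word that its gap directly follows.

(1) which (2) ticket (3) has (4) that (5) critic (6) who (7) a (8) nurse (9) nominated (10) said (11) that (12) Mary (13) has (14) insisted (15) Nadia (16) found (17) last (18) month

The displaced element is "which ticket" (word 2).
It is linked across 2 clause boundaries (that → Ø).
It functions as the direct object of "found", so the gap sits immediately after word 16 ("found").
Base order: That critic who a nurse nominated has said that Mary has insisted Nadia found which ticket last month.

16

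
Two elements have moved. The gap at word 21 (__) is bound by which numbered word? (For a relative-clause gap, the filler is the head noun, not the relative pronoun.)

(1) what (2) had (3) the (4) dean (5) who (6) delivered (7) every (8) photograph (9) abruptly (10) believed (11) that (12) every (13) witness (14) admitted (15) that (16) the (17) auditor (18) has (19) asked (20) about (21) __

The marked gap is the object of the preposition "about" of "asked".
Its filler is the fronted wh-phrase "what", at word 1.
(The other dependency links word 4 to a gap after word 5.)

1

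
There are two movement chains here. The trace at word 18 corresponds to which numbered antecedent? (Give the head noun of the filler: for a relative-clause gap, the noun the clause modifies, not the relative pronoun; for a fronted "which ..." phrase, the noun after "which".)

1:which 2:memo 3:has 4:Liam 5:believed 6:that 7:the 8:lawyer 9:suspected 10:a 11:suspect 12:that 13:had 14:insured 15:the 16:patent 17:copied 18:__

The marked gap is the direct object of "copied".
Its filler is the fronted wh-phrase "which memo", at word 2.
(The other dependency links word 11 to a gap after word 12.)

2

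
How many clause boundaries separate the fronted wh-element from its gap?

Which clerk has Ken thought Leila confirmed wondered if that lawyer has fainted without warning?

"which clerk" is extracted from the subject of "wondered".
Boundaries crossed, outermost first: [Ø], [Ø] — 2 in total.

2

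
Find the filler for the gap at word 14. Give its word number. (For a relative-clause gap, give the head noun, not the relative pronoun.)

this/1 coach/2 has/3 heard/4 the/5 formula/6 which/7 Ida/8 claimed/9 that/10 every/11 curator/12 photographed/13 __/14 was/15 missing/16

6

The gap at 14 is the object of "photographed", inside a relative clause.
The relative pronoun is "which" (word 7); it is bound by the head noun immediately before it.
Its filler is the head noun "formula", at word 6.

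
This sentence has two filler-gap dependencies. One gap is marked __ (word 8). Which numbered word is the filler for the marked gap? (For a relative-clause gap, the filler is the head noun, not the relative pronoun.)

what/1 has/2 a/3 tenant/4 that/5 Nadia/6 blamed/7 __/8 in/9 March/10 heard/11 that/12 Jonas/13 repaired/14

4

The marked gap is inside the relative clause, the direct object of "blamed".
Its filler is the head noun "tenant" (via "that"), at word 4.
(The other dependency links word 1 to a gap after word 14.)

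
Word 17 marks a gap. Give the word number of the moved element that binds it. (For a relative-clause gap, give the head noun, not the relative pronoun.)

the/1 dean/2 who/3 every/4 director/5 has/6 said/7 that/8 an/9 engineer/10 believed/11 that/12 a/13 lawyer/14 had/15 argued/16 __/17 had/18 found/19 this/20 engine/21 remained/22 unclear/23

The gap at 17 is the subject of "found", inside a relative clause.
The relative pronoun is "who" (word 3); it is bound by the head noun immediately before it.
Its filler is the head noun "dean", at word 2.

2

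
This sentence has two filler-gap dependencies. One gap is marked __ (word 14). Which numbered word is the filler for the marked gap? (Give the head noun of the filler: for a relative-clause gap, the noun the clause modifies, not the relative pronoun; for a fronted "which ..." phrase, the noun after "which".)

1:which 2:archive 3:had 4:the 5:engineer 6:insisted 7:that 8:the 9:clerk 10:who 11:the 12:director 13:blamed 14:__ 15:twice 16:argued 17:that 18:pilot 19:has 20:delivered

The marked gap is inside the relative clause, the direct object of "blamed".
Its filler is the head noun "clerk" (via "who"), at word 9.
(The other dependency links word 2 to a gap after word 20.)

9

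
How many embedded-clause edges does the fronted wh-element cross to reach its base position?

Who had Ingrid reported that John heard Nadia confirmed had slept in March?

3

"who" is extracted from the subject of "slept".
Boundaries crossed, outermost first: [that], [Ø], [Ø] — 3 in total.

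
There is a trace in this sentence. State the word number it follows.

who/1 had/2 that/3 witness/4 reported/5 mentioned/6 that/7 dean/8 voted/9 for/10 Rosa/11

The displaced element is "who" (word 1).
It is linked across 1 clause boundary (Ø).
It functions as the subject of "mentioned", so the gap sits immediately after word 5 ("reported").
Base order: That witness had reported that who mentioned that dean voted for Rosa.

5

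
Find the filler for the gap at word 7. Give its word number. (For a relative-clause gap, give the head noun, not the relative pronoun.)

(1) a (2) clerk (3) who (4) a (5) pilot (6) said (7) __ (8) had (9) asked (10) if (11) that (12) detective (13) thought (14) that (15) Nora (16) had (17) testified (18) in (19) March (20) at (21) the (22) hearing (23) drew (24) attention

The gap at 7 is the subject of "asked", inside a relative clause.
The relative pronoun is "who" (word 3); it is bound by the head noun immediately before it.
Its filler is the head noun "clerk", at word 2.

2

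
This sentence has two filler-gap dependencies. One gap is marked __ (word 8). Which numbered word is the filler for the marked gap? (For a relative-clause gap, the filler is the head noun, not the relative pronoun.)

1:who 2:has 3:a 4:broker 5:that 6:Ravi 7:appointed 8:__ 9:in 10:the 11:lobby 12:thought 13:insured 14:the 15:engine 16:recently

4

The marked gap is inside the relative clause, the direct object of "appointed".
Its filler is the head noun "broker" (via "that"), at word 4.
(The other dependency links word 1 to a gap after word 12.)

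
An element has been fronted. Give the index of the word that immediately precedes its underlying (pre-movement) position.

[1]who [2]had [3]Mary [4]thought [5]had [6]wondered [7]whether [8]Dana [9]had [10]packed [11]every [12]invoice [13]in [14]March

The displaced element is "who" (word 1).
It is linked across 1 clause boundary (Ø).
It functions as the subject of "wondered", so the gap sits immediately after word 4 ("thought").
Base order: Mary had thought that who had wondered whether Dana had packed every invoice in March.

4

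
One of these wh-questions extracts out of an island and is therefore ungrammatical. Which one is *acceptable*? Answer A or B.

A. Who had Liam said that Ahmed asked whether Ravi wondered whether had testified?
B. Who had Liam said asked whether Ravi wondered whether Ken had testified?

B

In A, the wh-phrase is extracted from inside a wh-island (introduced by "whether"), which blocks movement.
In B, the extraction path crosses only that-complement boundaries, which are transparent.
So B is grammatical.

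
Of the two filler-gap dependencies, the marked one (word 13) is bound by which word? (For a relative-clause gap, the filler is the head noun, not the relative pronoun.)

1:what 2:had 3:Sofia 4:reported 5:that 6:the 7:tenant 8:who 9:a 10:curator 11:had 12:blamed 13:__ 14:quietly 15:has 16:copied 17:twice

The marked gap is inside the relative clause, the direct object of "blamed".
Its filler is the head noun "tenant" (via "who"), at word 7.
(The other dependency links word 1 to a gap after word 16.)

7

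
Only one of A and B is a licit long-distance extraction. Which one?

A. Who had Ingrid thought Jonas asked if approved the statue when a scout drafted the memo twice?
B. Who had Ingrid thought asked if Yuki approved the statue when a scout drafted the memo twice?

B

In A, the wh-phrase is extracted from inside a wh-island (introduced by "if"), which blocks movement.
In B, the extraction path crosses only that-complement boundaries, which are transparent.
So B is grammatical.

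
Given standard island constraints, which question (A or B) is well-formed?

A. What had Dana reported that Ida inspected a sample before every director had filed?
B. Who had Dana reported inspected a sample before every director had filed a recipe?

B

In A, the wh-phrase is extracted from inside an adjunct island (introduced by "before"), which blocks movement.
In B, the extraction path crosses only that-complement boundaries, which are transparent.
So B is grammatical.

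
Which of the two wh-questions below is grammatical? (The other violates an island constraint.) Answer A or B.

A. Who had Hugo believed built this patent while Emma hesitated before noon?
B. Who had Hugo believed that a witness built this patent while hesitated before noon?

In B, the wh-phrase is extracted from inside an adjunct island (introduced by "while"), which blocks movement.
In A, the extraction path crosses only that-complement boundaries, which are transparent.
So A is grammatical.

A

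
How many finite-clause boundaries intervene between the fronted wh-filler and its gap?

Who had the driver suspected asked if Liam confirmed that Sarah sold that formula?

"who" is extracted from the subject of "asked".
Boundaries crossed, outermost first: [Ø] — 1 in total.

1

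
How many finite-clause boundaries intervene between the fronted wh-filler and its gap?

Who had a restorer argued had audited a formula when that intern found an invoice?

1

"who" is extracted from the subject of "audited".
Boundaries crossed, outermost first: [Ø] — 1 in total.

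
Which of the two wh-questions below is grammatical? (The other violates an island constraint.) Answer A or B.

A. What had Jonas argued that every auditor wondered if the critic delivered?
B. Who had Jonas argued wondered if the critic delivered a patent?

B

In A, the wh-phrase is extracted from inside a wh-island (introduced by "if"), which blocks movement.
In B, the extraction path crosses only that-complement boundaries, which are transparent.
So B is grammatical.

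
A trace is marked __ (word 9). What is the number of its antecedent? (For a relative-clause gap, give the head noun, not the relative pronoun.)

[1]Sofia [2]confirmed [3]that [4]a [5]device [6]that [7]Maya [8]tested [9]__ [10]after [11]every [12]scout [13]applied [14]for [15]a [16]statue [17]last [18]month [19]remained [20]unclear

The gap at 9 is the object of "tested", inside a relative clause.
The relative pronoun is "that" (word 6); it is bound by the head noun immediately before it.
Its filler is the head noun "device", at word 5.

5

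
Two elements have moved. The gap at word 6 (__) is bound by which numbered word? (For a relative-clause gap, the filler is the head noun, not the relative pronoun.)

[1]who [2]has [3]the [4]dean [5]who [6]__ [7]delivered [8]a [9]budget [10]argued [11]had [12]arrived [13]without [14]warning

The marked gap is inside the relative clause, the subject of "delivered".
Its filler is the head noun "dean" (via "who"), at word 4.
(The other dependency links word 1 to a gap after word 10.)

4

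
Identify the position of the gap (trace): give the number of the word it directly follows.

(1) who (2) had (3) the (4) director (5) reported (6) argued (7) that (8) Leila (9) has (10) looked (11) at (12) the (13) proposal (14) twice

5

The displaced element is "who" (word 1).
It is linked across 1 clause boundary (Ø).
It functions as the subject of "argued", so the gap sits immediately after word 5 ("reported").
Base order: The director had reported that who argued that Leila has looked at the proposal twice.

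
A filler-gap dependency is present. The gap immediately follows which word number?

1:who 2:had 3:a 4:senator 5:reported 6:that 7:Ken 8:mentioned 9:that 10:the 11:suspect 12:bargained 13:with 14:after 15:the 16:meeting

13

The displaced element is "who" (word 1).
It is linked across 2 clause boundaries (that → that).
It functions as the object of the preposition "with" of "bargained", so the gap sits immediately after word 13 ("with").
Base order: A senator had reported that Ken mentioned that the suspect bargained with who after the meeting.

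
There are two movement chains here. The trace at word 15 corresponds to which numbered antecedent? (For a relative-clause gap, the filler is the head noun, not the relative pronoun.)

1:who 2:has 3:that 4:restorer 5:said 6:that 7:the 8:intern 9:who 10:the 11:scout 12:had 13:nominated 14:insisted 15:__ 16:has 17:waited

1

The marked gap is the subject of "waited".
Its filler is the fronted wh-phrase "who", at word 1.
(The other dependency links word 8 to a gap after word 13.)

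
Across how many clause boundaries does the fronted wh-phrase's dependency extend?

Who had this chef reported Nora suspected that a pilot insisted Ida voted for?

"who" is extracted from the PP object of "voted".
Boundaries crossed, outermost first: [Ø], [that], [Ø] — 3 in total.

3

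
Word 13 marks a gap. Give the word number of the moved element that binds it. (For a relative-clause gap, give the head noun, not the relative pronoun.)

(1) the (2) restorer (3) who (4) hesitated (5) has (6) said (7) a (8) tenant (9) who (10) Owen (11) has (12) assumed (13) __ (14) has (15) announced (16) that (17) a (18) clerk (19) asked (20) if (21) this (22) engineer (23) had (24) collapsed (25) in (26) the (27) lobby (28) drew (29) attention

8

The gap at 13 is the subject of "announced", inside a relative clause.
The relative pronoun is "who" (word 9); it is bound by the head noun immediately before it.
Its filler is the head noun "tenant", at word 8.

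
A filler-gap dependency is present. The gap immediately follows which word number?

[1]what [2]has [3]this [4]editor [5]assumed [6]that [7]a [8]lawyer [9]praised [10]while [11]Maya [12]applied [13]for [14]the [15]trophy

The displaced element is "what" (word 1).
It is linked across 1 clause boundary (that).
It functions as the direct object of "praised", so the gap sits immediately after word 9 ("praised").
Base order: This editor has assumed that a lawyer praised what while Maya applied for the trophy.

9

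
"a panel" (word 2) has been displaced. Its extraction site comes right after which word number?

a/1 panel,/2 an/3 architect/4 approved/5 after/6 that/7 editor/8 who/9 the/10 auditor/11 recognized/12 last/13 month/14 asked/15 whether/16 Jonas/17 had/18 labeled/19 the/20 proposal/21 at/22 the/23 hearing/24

The displaced element is "a panel" (word 2).
It functions as the direct object of "approved", so the gap sits immediately after word 5 ("approved").
Base order: An architect approved a panel after that editor who the auditor recognized last month asked whether Jonas had labeled the proposal at the hearing.

5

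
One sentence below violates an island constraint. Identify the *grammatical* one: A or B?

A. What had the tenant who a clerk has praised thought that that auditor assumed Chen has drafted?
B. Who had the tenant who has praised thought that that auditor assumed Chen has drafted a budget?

A

In B, the wh-phrase is extracted from inside a complex-NP island (relative clause) (introduced by "who"), which blocks movement.
In A, the extraction path crosses only that-complement boundaries, which are transparent.
So A is grammatical.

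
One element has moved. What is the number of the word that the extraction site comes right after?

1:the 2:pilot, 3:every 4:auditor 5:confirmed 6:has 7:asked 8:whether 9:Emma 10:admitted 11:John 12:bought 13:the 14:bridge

5

The displaced element is "the pilot" (word 2).
It is linked across 1 clause boundary (Ø).
It functions as the subject of "asked", so the gap sits immediately after word 5 ("confirmed").
Base order: Every auditor confirmed that the pilot has asked whether Emma admitted John bought the bridge.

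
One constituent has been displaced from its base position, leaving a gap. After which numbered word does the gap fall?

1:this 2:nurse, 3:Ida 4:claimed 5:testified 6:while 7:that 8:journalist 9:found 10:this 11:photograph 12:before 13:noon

The displaced element is "this nurse" (word 2).
It is linked across 1 clause boundary (Ø).
It functions as the subject of "testified", so the gap sits immediately after word 4 ("claimed").
Base order: Ida claimed that this nurse testified while that journalist found this photograph before noon.

4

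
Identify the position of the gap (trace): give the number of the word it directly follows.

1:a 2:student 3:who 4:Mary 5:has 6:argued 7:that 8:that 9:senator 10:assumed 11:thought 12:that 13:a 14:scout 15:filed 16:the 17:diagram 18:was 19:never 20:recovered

10

The displaced element is "a student" (word 2).
It is linked across 2 clause boundaries (that → Ø).
It functions as the subject of "thought", so the gap sits immediately after word 10 ("assumed").
Base order: Mary has argued that that senator assumed that a student thought that a scout filed the diagram.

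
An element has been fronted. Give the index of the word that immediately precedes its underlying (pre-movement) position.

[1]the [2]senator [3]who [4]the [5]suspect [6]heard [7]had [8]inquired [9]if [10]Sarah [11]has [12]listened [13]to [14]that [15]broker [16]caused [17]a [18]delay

The displaced element is "the senator" (word 2).
It is linked across 1 clause boundary (Ø).
It functions as the subject of "inquired", so the gap sits immediately after word 6 ("heard").
Base order: The suspect heard the senator had inquired if Sarah has listened to that broker.

6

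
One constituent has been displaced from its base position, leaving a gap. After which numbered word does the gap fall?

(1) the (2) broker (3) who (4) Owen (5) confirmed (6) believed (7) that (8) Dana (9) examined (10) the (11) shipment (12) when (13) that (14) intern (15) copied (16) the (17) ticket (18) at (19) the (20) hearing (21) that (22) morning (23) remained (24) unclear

The displaced element is "the broker" (word 2).
It is linked across 1 clause boundary (Ø).
It functions as the subject of "believed", so the gap sits immediately after word 5 ("confirmed").
Base order: Owen confirmed the broker believed that Dana examined the shipment when that intern copied the ticket at the hearing that morning.

5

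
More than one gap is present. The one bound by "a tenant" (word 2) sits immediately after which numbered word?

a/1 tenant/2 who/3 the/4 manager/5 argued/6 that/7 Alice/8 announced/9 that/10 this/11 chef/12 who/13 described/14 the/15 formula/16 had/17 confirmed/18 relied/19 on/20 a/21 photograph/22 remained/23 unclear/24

18

The displaced element is "a tenant" (word 2).
It is linked across 3 clause boundaries (that → that → Ø).
It functions as the subject of "relied", so the gap sits immediately after word 18 ("confirmed").
Base order: The manager argued that Alice announced that this chef who described the formula had confirmed a tenant relied on a photograph.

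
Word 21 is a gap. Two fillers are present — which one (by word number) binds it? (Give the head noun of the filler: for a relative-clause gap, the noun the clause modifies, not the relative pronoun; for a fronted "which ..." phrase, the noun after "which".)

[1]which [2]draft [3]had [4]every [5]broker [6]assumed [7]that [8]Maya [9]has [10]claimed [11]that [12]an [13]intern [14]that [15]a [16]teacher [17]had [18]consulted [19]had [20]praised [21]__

2

The marked gap is the direct object of "praised".
Its filler is the fronted wh-phrase "which draft", at word 2.
(The other dependency links word 13 to a gap after word 18.)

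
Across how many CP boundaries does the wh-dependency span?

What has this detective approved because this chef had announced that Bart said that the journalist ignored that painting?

0

"what" originates inside the matrix clause — no clause boundary is crossed.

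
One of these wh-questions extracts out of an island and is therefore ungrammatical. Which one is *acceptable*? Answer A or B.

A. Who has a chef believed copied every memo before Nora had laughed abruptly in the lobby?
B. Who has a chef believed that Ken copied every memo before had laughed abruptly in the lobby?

A

In B, the wh-phrase is extracted from inside an adjunct island (introduced by "before"), which blocks movement.
In A, the extraction path crosses only that-complement boundaries, which are transparent.
So A is grammatical.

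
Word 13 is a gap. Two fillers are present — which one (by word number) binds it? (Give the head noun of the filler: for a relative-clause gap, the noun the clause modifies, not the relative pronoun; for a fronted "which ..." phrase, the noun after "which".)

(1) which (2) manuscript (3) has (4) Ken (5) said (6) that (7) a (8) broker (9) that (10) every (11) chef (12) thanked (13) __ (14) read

8

The marked gap is inside the relative clause, the direct object of "thanked".
Its filler is the head noun "broker" (via "that"), at word 8.
(The other dependency links word 2 to a gap after word 14.)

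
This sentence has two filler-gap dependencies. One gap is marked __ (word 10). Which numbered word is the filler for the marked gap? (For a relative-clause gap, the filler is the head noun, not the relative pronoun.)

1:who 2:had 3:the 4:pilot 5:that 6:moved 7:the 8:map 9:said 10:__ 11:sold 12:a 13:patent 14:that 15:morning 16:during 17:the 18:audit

1

The marked gap is the subject of "sold".
Its filler is the fronted wh-phrase "who", at word 1.
(The other dependency links word 4 to a gap after word 5.)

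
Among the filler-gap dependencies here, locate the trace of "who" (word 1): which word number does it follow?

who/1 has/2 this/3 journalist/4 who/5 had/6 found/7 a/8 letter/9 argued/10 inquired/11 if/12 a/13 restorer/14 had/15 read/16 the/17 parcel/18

10

The displaced element is "who" (word 1).
It is linked across 1 clause boundary (Ø).
It functions as the subject of "inquired", so the gap sits immediately after word 10 ("argued").
Base order: This journalist who had found a letter has argued that who inquired if a restorer had read the parcel.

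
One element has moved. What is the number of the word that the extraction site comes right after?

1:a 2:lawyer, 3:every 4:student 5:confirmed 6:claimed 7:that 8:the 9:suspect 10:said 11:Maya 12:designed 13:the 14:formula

5

The displaced element is "a lawyer" (word 2).
It is linked across 1 clause boundary (Ø).
It functions as the subject of "claimed", so the gap sits immediately after word 5 ("confirmed").
Base order: Every student confirmed a lawyer claimed that the suspect said Maya designed the formula.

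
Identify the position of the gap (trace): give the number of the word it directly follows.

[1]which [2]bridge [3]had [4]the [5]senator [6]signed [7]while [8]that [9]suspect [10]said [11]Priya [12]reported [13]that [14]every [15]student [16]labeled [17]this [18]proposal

6

The displaced element is "which bridge" (word 2).
It functions as the direct object of "signed", so the gap sits immediately after word 6 ("signed").
Base order: The senator had signed which bridge while that suspect said Priya reported that every student labeled this proposal.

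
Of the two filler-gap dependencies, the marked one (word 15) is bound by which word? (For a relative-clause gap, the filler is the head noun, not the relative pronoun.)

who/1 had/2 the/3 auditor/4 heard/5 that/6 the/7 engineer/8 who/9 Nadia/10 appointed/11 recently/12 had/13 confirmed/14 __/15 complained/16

1

The marked gap is the subject of "complained".
Its filler is the fronted wh-phrase "who", at word 1.
(The other dependency links word 8 to a gap after word 11.)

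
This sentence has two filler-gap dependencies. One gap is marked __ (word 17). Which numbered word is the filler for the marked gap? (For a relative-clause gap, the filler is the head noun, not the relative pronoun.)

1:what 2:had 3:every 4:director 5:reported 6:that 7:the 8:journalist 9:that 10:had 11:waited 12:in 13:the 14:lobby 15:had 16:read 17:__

The marked gap is the direct object of "read".
Its filler is the fronted wh-phrase "what", at word 1.
(The other dependency links word 8 to a gap after word 9.)

1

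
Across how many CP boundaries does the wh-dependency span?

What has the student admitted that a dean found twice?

1

"what" is extracted from the object of "found".
Boundaries crossed, outermost first: [that] — 1 in total.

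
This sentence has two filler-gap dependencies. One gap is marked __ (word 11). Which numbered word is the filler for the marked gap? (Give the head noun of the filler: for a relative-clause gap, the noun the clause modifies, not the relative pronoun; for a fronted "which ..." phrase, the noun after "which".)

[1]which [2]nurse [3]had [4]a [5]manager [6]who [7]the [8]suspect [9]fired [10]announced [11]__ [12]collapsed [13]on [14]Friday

2

The marked gap is the subject of "collapsed".
Its filler is the fronted wh-phrase "which nurse", at word 2.
(The other dependency links word 5 to a gap after word 9.)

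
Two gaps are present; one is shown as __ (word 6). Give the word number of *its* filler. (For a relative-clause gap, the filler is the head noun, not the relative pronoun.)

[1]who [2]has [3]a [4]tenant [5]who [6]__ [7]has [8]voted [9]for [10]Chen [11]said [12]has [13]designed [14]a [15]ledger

The marked gap is inside the relative clause, the subject of "voted".
Its filler is the head noun "tenant" (via "who"), at word 4.
(The other dependency links word 1 to a gap after word 11.)

4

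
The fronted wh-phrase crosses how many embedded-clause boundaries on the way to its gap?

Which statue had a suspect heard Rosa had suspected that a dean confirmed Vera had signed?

3

"which statue" is extracted from the object of "signed".
Boundaries crossed, outermost first: [Ø], [that], [Ø] — 3 in total.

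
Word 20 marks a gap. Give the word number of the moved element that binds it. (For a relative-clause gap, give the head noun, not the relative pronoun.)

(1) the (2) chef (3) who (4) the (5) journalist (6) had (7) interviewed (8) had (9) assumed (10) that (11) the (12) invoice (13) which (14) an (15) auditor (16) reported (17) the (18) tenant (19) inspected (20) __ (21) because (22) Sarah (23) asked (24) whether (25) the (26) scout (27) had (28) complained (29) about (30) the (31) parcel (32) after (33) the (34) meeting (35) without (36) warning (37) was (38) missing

12

The gap at 20 is the object of "inspected", inside a relative clause.
The relative pronoun is "which" (word 13); it is bound by the head noun immediately before it.
Its filler is the head noun "invoice", at word 12.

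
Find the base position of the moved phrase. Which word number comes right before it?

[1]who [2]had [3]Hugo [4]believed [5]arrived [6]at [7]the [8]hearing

The displaced element is "who" (word 1).
It is linked across 1 clause boundary (Ø).
It functions as the subject of "arrived", so the gap sits immediately after word 4 ("believed").
Base order: Hugo had believed that who arrived at the hearing.

4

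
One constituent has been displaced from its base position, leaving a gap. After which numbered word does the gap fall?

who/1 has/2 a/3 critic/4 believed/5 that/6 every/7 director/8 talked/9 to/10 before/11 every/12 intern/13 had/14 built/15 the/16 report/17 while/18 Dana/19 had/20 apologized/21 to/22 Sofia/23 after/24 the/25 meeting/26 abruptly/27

The displaced element is "who" (word 1).
It is linked across 1 clause boundary (that).
It functions as the object of the preposition "to" of "talked", so the gap sits immediately after word 10 ("to").
Base order: A critic has believed that every director talked to who before every intern had built the report while Dana had apologized to Sofia after the meeting abruptly.

10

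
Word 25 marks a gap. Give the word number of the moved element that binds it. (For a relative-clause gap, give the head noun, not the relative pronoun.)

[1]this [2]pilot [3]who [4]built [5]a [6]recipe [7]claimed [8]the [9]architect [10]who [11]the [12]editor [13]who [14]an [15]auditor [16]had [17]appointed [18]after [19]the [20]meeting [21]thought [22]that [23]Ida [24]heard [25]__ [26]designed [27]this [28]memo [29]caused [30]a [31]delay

9

The gap at 25 is the subject of "designed", inside a relative clause.
The relative pronoun is "who" (word 10); it is bound by the head noun immediately before it.
Its filler is the head noun "architect", at word 9.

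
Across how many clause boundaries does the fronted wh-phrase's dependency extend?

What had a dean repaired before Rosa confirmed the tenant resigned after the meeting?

0

"what" originates inside the matrix clause — no clause boundary is crossed.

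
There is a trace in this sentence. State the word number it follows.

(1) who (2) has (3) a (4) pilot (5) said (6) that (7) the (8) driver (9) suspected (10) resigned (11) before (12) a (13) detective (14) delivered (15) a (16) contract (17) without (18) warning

The displaced element is "who" (word 1).
It is linked across 2 clause boundaries (that → Ø).
It functions as the subject of "resigned", so the gap sits immediately after word 9 ("suspected").
Base order: A pilot has said that the driver suspected that who resigned before a detective delivered a contract without warning.

9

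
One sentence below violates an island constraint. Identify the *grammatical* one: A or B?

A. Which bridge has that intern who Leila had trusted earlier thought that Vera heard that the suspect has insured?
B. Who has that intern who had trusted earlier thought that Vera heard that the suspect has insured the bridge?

A

In B, the wh-phrase is extracted from inside a complex-NP island (relative clause) (introduced by "who"), which blocks movement.
In A, the extraction path crosses only that-complement boundaries, which are transparent.
So A is grammatical.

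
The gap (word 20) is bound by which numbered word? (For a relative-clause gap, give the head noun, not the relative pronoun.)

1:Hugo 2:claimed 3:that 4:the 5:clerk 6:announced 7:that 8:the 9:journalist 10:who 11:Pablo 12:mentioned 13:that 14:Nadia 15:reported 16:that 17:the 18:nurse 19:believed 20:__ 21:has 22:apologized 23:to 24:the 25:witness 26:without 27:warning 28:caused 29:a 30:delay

The gap at 20 is the subject of "apologized", inside a relative clause.
The relative pronoun is "who" (word 10); it is bound by the head noun immediately before it.
Its filler is the head noun "journalist", at word 9.

9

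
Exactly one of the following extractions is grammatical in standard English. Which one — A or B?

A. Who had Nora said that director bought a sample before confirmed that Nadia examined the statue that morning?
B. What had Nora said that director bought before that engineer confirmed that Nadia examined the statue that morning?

In A, the wh-phrase is extracted from inside an adjunct island (introduced by "before"), which blocks movement.
In B, the extraction path crosses only that-complement boundaries, which are transparent.
So B is grammatical.

B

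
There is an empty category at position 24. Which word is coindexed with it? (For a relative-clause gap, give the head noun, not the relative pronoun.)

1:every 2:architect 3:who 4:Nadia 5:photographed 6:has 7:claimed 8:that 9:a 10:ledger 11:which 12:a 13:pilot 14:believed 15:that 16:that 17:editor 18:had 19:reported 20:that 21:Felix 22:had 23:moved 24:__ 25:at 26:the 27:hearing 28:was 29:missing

10

The gap at 24 is the object of "moved", inside a relative clause.
The relative pronoun is "which" (word 11); it is bound by the head noun immediately before it.
Its filler is the head noun "ledger", at word 10.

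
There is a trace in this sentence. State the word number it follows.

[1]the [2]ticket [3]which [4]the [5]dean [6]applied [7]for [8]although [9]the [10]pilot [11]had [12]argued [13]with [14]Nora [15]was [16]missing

The displaced element is "the ticket" (word 2).
It functions as the object of the preposition "for" of "applied", so the gap sits immediately after word 7 ("for").
Base order: The dean applied for the ticket although the pilot had argued with Nora.

7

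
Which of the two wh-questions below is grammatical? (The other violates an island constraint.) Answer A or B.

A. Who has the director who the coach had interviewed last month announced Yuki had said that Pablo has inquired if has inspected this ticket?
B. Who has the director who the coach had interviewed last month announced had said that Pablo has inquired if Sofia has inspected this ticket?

B

In A, the wh-phrase is extracted from inside a wh-island (introduced by "if"), which blocks movement.
In B, the extraction path crosses only that-complement boundaries, which are transparent.
So B is grammatical.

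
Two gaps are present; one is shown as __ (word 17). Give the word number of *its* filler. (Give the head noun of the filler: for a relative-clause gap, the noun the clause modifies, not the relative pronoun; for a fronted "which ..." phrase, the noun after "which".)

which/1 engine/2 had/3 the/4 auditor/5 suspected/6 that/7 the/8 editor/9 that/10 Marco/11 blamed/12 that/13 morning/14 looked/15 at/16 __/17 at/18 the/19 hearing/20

2

The marked gap is the object of the preposition "at" of "looked".
Its filler is the fronted wh-phrase "which engine", at word 2.
(The other dependency links word 9 to a gap after word 12.)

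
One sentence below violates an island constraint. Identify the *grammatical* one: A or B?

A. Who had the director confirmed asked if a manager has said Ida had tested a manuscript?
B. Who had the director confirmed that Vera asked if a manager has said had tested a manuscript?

In B, the wh-phrase is extracted from inside a wh-island (introduced by "if"), which blocks movement.
In A, the extraction path crosses only that-complement boundaries, which are transparent.
So A is grammatical.

A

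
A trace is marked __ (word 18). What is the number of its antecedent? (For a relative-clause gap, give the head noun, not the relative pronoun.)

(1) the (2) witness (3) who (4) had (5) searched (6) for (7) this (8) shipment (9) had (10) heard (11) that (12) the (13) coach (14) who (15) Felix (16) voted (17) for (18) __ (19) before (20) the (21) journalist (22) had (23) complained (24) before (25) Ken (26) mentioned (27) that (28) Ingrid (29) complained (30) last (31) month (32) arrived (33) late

13

The gap at 18 is the prepositional object of "voted", inside a relative clause.
The relative pronoun is "who" (word 14); it is bound by the head noun immediately before it.
Its filler is the head noun "coach", at word 13.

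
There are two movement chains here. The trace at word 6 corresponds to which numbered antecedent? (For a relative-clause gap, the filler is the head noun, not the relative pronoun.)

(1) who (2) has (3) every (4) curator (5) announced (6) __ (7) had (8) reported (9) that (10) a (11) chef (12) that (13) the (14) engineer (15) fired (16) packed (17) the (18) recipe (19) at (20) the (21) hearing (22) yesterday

1

The marked gap is the subject of "reported".
Its filler is the fronted wh-phrase "who", at word 1.
(The other dependency links word 11 to a gap after word 15.)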